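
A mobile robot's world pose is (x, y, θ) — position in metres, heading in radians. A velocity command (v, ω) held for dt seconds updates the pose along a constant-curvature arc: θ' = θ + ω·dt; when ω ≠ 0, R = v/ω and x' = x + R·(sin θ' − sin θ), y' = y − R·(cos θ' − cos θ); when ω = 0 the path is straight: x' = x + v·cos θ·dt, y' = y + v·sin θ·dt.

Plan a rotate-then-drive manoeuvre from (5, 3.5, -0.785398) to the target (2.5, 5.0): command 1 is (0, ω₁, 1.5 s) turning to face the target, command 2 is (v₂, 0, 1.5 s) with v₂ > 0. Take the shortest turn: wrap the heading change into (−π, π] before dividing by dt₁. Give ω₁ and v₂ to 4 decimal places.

heading to target = atan2(5−3.5, 2.5−5) = 2.6012
Δθ = wrap(2.6012 − -0.7854) = -2.8966; ω₁ = Δθ/dt₁ = -1.9311
distance = √((2.5−5)² + (5−3.5)²) = 2.9155; v₂ = distance/dt₂ = 1.9437

ω₁ = -1.9311, v₂ = 1.9437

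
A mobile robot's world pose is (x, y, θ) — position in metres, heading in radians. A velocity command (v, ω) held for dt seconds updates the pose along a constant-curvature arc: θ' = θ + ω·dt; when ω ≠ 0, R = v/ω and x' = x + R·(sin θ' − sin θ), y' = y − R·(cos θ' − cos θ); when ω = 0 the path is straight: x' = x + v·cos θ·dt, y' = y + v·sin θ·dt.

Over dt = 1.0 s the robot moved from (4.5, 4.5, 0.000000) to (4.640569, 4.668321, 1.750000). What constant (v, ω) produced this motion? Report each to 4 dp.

v = 0.2500, ω = 1.7500

Δθ = 1.750000 − 0.000000 = 1.750000
ω = Δθ/dt = 1.750000/1.0 = 1.7500
R = −Δy/(cos θ' − cos θ) = 0.1429
v = R·ω = 0.1429·1.7500 = 0.2500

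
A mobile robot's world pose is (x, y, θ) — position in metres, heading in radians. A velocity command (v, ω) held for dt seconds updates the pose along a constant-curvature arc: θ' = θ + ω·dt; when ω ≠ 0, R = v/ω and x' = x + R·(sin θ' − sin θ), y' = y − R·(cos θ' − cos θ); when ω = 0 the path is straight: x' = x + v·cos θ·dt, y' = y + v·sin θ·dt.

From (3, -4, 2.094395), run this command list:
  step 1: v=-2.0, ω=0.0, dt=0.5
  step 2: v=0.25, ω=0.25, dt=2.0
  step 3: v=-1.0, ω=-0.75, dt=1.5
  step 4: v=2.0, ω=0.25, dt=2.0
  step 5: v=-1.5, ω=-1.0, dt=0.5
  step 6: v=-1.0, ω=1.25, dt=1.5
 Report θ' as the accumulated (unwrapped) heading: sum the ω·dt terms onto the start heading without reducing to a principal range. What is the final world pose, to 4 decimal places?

step 1: θ'=2.0944 (straight) → pose (3.5000, -4.8660, 2.0944)
step 2: θ'=2.5944 (R=1.0000) → pose (3.1543, -4.5120, 2.5944)
step 3: θ'=1.4694 (R=1.3333) → pose (3.7870, -5.7857, 1.4694)
step 4: θ'=1.9694 (R=8.0000) → pose (3.2010, -1.8708, 1.9694)
step 5: θ'=1.4694 (R=1.5000) → pose (3.3109, -2.6049, 1.4694)
step 6: θ'=3.3444 (R=-0.8000) → pose (4.2679, -3.4694, 3.3444)

(4.2679, -3.4694, 3.3444)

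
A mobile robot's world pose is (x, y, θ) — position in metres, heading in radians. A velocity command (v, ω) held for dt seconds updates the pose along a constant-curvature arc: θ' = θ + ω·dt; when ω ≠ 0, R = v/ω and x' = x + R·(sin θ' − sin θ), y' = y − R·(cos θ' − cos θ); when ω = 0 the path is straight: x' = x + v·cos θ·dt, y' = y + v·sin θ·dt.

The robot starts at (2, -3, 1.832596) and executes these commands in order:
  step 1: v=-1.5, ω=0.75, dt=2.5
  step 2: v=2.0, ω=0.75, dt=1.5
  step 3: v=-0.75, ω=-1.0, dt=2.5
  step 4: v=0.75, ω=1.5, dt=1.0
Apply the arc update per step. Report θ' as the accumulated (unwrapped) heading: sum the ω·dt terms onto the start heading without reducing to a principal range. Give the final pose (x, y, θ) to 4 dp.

step 1: θ'=3.7076 (R=-2.0000) → pose (5.0044, -4.1705, 3.7076)
step 2: θ'=4.8326 (R=2.6667) → pose (3.7870, -6.7410, 4.8326)
step 3: θ'=2.3326 (R=0.7500) → pose (5.0743, -6.1334, 2.3326)
step 4: θ'=3.8326 (R=0.5000) → pose (4.3938, -6.0932, 3.8326)

(4.3938, -6.0932, 3.8326)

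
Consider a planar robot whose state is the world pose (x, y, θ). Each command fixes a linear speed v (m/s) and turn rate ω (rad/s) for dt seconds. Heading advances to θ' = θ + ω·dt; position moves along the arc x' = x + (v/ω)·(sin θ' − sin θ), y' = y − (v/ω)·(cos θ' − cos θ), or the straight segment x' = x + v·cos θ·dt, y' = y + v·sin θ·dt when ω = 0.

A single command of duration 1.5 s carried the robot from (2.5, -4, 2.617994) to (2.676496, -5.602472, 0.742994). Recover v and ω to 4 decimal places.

Δθ = 0.742994 − 2.617994 = -1.875000
ω = Δθ/dt = -1.875000/1.5 = -1.2500
R = −Δy/(cos θ' − cos θ) = 1.0000
v = R·ω = 1.0000·-1.2500 = -1.2500

v = -1.2500, ω = -1.2500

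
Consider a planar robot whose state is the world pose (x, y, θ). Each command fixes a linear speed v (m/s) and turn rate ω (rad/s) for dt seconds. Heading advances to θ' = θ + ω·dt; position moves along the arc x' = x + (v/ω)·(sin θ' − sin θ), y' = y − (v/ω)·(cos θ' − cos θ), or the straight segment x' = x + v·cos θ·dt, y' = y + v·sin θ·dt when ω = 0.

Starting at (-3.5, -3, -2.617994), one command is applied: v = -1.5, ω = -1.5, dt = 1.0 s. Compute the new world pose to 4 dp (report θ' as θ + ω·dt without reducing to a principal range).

θ' = -2.6180 + -1.5·1.0 = -4.1180
R = v/ω = -1.5/-1.5 = 1.0000
x' = -3.5 + 1.0000·(sin -4.1180 − sin -2.6180) = -2.1715
y' = -3 − 1.0000·(cos -4.1180 − cos -2.6180) = -3.3060

(-2.1715, -3.3060, -4.1180)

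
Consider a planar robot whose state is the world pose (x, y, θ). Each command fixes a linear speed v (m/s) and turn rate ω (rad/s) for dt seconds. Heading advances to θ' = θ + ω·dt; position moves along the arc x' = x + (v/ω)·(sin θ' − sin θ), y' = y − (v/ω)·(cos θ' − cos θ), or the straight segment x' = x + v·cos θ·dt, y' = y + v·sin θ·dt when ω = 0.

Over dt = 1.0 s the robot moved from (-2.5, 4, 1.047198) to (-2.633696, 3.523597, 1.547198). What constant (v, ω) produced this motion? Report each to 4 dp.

v = -0.5000, ω = 0.5000

Δθ = 1.547198 − 1.047198 = 0.500000
ω = Δθ/dt = 0.500000/1.0 = 0.5000
R = −Δy/(cos θ' − cos θ) = -1.0000
v = R·ω = -1.0000·0.5000 = -0.5000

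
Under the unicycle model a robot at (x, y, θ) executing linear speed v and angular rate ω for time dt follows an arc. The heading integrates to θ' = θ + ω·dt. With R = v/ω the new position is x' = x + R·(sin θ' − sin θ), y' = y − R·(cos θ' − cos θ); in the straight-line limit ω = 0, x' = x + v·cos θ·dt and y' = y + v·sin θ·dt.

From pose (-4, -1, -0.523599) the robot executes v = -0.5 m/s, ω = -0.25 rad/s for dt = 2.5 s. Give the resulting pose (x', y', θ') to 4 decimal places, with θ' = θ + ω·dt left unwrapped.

(-4.8244, -0.0875, -1.1486)

θ' = -0.5236 + -0.25·2.5 = -1.1486
R = v/ω = -0.5/-0.25 = 2.0000
x' = -4 + 2.0000·(sin -1.1486 − sin -0.5236) = -4.8244
y' = -1 − 2.0000·(cos -1.1486 − cos -0.5236) = -0.0875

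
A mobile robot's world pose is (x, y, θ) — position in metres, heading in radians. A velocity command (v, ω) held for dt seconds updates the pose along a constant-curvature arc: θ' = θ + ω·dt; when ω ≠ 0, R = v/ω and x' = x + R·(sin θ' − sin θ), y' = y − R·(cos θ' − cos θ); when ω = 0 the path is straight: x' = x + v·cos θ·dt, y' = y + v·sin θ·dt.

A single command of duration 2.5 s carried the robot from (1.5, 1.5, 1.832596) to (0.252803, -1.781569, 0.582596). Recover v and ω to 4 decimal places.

Δθ = 0.582596 − 1.832596 = -1.250000
ω = Δθ/dt = -1.250000/2.5 = -0.5000
R = −Δy/(cos θ' − cos θ) = 3.0000
v = R·ω = 3.0000·-0.5000 = -1.5000

v = -1.5000, ω = -0.5000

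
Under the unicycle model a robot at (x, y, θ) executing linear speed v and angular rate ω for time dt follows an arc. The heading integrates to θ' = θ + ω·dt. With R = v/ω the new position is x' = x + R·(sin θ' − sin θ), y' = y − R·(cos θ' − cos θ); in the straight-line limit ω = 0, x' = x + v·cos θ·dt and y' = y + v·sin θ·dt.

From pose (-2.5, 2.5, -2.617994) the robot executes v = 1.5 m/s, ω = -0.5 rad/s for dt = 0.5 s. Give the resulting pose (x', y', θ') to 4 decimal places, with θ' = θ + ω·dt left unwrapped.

(-3.1894, 2.2097, -2.8680)

θ' = -2.6180 + -0.5·0.5 = -2.8680
R = v/ω = 1.5/-0.5 = -3.0000
x' = -2.5 + -3.0000·(sin -2.8680 − sin -2.6180) = -3.1894
y' = 2.5 − -3.0000·(cos -2.8680 − cos -2.6180) = 2.2097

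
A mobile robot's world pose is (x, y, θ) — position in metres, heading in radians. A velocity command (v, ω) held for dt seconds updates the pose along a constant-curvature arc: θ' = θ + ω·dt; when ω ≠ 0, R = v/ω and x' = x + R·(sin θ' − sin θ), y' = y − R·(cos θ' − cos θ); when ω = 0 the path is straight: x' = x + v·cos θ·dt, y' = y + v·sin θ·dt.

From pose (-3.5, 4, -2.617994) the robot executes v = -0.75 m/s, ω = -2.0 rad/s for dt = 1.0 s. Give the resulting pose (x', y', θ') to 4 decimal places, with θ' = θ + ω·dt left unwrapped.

θ' = -2.6180 + -2.0·1.0 = -4.6180
R = v/ω = -0.75/-2.0 = 0.3750
x' = -3.5 + 0.3750·(sin -4.6180 − sin -2.6180) = -2.9392
y' = 4 − 0.3750·(cos -4.6180 − cos -2.6180) = 3.7106

(-2.9392, 3.7106, -4.6180)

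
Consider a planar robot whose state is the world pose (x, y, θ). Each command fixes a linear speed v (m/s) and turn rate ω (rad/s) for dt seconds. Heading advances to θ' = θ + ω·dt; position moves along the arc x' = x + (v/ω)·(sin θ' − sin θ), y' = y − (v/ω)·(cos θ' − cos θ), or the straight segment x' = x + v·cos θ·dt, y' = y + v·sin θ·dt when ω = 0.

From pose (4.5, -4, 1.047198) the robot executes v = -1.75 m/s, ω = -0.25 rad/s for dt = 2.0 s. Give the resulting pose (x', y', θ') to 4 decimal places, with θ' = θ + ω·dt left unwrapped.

θ' = 1.0472 + -0.25·2.0 = 0.5472
R = v/ω = -1.75/-0.25 = 7.0000
x' = 4.5 + 7.0000·(sin 0.5472 − sin 1.0472) = 2.0799
y' = -4 − 7.0000·(cos 0.5472 − cos 1.0472) = -6.4779

(2.0799, -6.4779, 0.5472)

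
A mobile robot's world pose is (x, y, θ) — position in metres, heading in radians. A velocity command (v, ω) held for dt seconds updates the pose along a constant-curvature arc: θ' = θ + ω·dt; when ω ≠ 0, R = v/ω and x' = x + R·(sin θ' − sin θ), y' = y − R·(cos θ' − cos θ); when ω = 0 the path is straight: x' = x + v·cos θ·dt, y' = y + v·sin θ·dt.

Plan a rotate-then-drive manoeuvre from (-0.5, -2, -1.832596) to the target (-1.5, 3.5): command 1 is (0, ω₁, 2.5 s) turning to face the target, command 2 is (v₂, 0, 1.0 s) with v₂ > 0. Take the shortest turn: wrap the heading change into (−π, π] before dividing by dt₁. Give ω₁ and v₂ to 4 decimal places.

heading to target = atan2(3.5−-2, -1.5−-0.5) = 1.7506
Δθ = wrap(1.7506 − -1.8326) = -2.6999; ω₁ = Δθ/dt₁ = -1.0800
distance = √((-1.5−-0.5)² + (3.5−-2)²) = 5.5902; v₂ = distance/dt₂ = 5.5902

ω₁ = -1.0800, v₂ = 5.5902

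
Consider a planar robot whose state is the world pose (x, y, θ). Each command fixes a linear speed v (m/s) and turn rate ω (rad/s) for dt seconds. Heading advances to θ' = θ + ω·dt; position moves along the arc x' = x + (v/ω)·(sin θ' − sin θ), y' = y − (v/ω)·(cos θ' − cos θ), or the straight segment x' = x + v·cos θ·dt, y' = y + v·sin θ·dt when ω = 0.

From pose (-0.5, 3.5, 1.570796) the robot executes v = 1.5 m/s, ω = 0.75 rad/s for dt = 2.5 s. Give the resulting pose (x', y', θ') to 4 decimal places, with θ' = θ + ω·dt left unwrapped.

(-3.0991, 5.4082, 3.4458)

θ' = 1.5708 + 0.75·2.5 = 3.4458
R = v/ω = 1.5/0.75 = 2.0000
x' = -0.5 + 2.0000·(sin 3.4458 − sin 1.5708) = -3.0991
y' = 3.5 − 2.0000·(cos 3.4458 − cos 1.5708) = 5.4082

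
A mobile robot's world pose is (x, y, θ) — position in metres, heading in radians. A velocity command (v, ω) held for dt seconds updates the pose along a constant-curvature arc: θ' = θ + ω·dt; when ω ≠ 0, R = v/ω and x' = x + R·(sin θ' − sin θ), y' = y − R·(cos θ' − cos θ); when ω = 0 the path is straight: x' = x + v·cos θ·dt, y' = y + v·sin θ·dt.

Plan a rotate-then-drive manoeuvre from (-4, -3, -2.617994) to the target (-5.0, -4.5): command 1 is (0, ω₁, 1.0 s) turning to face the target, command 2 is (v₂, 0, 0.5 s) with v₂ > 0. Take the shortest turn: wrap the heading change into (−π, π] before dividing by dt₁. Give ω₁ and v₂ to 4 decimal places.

ω₁ = 0.4592, v₂ = 3.6056

heading to target = atan2(-4.5−-3, -5−-4) = -2.1588
Δθ = wrap(-2.1588 − -2.6180) = 0.4592; ω₁ = Δθ/dt₁ = 0.4592
distance = √((-5−-4)² + (-4.5−-3)²) = 1.8028; v₂ = distance/dt₂ = 3.6056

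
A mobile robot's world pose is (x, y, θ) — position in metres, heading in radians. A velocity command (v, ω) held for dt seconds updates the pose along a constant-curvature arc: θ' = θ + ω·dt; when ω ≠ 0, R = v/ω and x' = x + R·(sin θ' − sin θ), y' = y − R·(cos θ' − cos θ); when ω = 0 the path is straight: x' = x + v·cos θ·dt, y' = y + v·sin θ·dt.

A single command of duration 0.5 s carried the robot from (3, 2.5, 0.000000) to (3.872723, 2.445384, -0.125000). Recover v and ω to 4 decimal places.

Δθ = -0.125000 − 0.000000 = -0.125000
ω = Δθ/dt = -0.125000/0.5 = -0.2500
R = Δx/(sin θ' − sin θ) = -7.0000
v = R·ω = -7.0000·-0.2500 = 1.7500

v = 1.7500, ω = -0.2500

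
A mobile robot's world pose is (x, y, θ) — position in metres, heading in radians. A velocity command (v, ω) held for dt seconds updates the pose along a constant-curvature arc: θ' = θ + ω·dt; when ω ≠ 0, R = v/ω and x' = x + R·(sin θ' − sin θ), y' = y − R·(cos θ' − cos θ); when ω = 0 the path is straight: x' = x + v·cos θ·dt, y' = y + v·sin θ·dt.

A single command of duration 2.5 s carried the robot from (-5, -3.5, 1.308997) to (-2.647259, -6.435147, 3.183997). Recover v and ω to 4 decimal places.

Δθ = 3.183997 − 1.308997 = 1.875000
ω = Δθ/dt = 1.875000/2.5 = 0.7500
R = −Δy/(cos θ' − cos θ) = -2.3333
v = R·ω = -2.3333·0.7500 = -1.7500

v = -1.7500, ω = 0.7500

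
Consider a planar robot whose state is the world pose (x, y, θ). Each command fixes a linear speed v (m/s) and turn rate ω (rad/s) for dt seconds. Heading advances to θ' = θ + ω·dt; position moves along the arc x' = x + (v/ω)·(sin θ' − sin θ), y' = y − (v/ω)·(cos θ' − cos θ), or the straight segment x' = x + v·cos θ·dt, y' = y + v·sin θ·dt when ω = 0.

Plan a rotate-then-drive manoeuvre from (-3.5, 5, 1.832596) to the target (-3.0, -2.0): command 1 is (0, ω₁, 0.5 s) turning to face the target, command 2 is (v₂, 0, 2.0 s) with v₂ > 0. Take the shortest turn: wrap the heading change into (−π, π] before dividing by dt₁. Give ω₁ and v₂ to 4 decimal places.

heading to target = atan2(-2−5, -3−-3.5) = -1.4995
Δθ = wrap(-1.4995 − 1.8326) = 2.9511; ω₁ = Δθ/dt₁ = 5.9022
distance = √((-3−-3.5)² + (-2−5)²) = 7.0178; v₂ = distance/dt₂ = 3.5089

ω₁ = 5.9022, v₂ = 3.5089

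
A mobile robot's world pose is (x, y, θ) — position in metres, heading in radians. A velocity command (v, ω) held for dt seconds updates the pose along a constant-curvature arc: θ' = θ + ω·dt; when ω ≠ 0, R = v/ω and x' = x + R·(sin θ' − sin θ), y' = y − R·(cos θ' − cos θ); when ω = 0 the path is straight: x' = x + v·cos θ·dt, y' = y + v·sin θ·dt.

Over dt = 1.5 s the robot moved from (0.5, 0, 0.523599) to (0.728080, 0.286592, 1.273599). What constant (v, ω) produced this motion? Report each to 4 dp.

Δθ = 1.273599 − 0.523599 = 0.750000
ω = Δθ/dt = 0.750000/1.5 = 0.5000
R = −Δy/(cos θ' − cos θ) = 0.5000
v = R·ω = 0.5000·0.5000 = 0.2500

v = 0.2500, ω = 0.5000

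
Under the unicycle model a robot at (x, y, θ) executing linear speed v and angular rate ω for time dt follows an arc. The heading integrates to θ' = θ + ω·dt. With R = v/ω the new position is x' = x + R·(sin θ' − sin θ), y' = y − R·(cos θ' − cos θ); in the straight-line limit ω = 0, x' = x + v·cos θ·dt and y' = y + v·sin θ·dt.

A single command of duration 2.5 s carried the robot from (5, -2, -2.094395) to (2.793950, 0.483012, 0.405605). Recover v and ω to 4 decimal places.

v = -1.7500, ω = 1.0000

Δθ = 0.405605 − -2.094395 = 2.500000
ω = Δθ/dt = 2.500000/2.5 = 1.0000
R = −Δy/(cos θ' − cos θ) = -1.7500
v = R·ω = -1.7500·1.0000 = -1.7500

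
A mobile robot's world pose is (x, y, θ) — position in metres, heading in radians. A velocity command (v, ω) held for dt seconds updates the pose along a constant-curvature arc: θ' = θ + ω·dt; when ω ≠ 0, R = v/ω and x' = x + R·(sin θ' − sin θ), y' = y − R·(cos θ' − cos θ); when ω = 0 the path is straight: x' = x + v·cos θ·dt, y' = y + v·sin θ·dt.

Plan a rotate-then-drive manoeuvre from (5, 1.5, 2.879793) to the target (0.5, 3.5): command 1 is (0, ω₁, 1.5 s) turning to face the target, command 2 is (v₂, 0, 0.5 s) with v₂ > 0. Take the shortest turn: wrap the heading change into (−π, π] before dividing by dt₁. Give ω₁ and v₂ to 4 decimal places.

heading to target = atan2(3.5−1.5, 0.5−5) = 2.7234
Δθ = wrap(2.7234 − 2.8798) = -0.1564; ω₁ = Δθ/dt₁ = -0.1043
distance = √((0.5−5)² + (3.5−1.5)²) = 4.9244; v₂ = distance/dt₂ = 9.8489

ω₁ = -0.1043, v₂ = 9.8489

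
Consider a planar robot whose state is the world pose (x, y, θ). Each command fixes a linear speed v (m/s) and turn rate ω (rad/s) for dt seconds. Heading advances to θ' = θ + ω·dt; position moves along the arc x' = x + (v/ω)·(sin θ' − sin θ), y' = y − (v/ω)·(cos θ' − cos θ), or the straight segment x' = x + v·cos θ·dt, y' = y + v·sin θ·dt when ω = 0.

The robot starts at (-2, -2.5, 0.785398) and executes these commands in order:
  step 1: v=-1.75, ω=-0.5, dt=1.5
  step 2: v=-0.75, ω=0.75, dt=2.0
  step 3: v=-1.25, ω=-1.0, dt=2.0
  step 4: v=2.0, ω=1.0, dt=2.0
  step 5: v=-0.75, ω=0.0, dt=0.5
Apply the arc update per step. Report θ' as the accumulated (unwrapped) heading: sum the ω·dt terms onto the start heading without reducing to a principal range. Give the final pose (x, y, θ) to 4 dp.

step 1: θ'=0.0354 (R=3.5000) → pose (-4.3510, -3.5229, 0.0354)
step 2: θ'=1.5354 (R=-1.0000) → pose (-5.3150, -4.4869, 1.5354)
step 3: θ'=-0.4646 (R=1.2500) → pose (-7.1243, -5.5602, -0.4646)
step 4: θ'=1.5354 (R=2.0000) → pose (-4.2294, -3.8430, 1.5354)
step 5: θ'=1.5354 (straight) → pose (-4.2427, -4.2177, 1.5354)

(-4.2427, -4.2177, 1.5354)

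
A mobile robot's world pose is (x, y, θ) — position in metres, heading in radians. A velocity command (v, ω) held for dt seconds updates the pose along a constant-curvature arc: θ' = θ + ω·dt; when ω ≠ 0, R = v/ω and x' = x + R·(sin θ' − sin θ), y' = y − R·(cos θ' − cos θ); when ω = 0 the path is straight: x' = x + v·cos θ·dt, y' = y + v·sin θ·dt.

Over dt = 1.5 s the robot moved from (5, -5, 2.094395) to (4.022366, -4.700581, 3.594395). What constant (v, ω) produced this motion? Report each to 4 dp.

v = 0.7500, ω = 1.0000

Δθ = 3.594395 − 2.094395 = 1.500000
ω = Δθ/dt = 1.500000/1.5 = 1.0000
R = Δx/(sin θ' − sin θ) = 0.7500
v = R·ω = 0.7500·1.0000 = 0.7500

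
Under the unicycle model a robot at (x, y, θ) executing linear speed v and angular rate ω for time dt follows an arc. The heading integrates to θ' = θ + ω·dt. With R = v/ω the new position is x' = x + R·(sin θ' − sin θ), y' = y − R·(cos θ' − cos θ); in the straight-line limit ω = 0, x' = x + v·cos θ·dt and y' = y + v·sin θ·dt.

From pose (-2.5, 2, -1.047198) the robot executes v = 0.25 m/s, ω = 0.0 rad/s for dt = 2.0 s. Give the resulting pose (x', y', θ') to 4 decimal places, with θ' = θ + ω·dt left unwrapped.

θ' = -1.0472 + 0.0·2.0 = -1.0472
ω = 0 → straight: x' = -2.5 + 0.25·cos(-1.0472)·2.0 = -2.2500
y' = 2 + 0.25·sin(-1.0472)·2.0 = 1.5670

(-2.2500, 1.5670, -1.0472)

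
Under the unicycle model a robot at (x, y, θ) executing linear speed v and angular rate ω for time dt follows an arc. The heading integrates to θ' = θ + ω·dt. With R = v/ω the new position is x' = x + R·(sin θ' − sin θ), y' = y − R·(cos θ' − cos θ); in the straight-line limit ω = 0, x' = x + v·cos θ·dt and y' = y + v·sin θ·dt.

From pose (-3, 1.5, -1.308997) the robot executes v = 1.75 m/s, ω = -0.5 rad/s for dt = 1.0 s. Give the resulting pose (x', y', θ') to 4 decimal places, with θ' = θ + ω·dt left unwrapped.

(-2.9796, -0.2317, -1.8090)

θ' = -1.3090 + -0.5·1.0 = -1.8090
R = v/ω = 1.75/-0.5 = -3.5000
x' = -3 + -3.5000·(sin -1.8090 − sin -1.3090) = -2.9796
y' = 1.5 − -3.5000·(cos -1.8090 − cos -1.3090) = -0.2317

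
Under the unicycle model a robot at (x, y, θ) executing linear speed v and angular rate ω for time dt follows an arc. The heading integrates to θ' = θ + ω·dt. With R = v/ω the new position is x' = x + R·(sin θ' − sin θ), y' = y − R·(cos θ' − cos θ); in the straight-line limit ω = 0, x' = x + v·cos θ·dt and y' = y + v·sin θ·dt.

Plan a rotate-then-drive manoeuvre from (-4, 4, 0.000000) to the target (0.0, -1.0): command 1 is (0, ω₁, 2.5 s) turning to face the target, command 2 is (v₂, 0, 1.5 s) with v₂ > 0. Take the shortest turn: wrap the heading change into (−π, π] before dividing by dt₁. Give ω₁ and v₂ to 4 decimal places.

heading to target = atan2(-1−4, 0−-4) = -0.8961
Δθ = wrap(-0.8961 − 0.0000) = -0.8961; ω₁ = Δθ/dt₁ = -0.3584
distance = √((0−-4)² + (-1−4)²) = 6.4031; v₂ = distance/dt₂ = 4.2687

ω₁ = -0.3584, v₂ = 4.2687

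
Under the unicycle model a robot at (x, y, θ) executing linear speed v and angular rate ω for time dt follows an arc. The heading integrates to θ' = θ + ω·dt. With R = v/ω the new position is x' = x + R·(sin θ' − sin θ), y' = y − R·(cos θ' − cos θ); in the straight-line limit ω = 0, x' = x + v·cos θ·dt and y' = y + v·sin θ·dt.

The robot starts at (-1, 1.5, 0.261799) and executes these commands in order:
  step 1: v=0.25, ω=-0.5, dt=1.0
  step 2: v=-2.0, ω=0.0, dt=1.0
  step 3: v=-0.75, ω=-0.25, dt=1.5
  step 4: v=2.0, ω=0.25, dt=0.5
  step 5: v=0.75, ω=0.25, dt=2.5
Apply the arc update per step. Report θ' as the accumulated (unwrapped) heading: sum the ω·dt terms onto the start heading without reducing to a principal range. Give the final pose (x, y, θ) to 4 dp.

step 1: θ'=-0.2382 (R=-0.5000) → pose (-0.7526, 1.5029, -0.2382)
step 2: θ'=-0.2382 (straight) → pose (-2.6961, 1.9748, -0.2382)
step 3: θ'=-0.6132 (R=3.0000) → pose (-3.7147, 2.4367, -0.6132)
step 4: θ'=-0.4882 (R=8.0000) → pose (-2.8631, 1.9137, -0.4882)
step 5: θ'=0.1368 (R=3.0000) → pose (-1.0469, 1.5913, 0.1368)

(-1.0469, 1.5913, 0.1368)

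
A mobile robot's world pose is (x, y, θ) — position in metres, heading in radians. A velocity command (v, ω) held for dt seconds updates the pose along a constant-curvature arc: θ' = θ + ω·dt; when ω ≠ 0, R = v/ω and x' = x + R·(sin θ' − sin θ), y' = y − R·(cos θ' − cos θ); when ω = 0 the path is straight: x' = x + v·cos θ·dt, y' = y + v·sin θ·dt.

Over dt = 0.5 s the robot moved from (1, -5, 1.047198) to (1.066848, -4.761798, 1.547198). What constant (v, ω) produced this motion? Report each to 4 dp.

v = 0.5000, ω = 1.0000

Δθ = 1.547198 − 1.047198 = 0.500000
ω = Δθ/dt = 0.500000/0.5 = 1.0000
R = −Δy/(cos θ' − cos θ) = 0.5000
v = R·ω = 0.5000·1.0000 = 0.5000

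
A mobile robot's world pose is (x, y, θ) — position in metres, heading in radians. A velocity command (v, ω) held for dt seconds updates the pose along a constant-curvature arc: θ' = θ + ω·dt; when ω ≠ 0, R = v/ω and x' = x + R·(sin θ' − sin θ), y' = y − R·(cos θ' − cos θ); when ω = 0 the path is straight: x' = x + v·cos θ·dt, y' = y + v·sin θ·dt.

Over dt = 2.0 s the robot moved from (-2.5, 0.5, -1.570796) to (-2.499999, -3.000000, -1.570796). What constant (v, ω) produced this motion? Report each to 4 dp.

Δθ = -1.570796 − -1.570796 = 0.000000
ω = Δθ/dt = 0.000000/2.0 = 0.0000
ω = 0 → v = (Δx·cos θ + Δy·sin θ)/dt = 1.7500

v = 1.7500, ω = 0.0000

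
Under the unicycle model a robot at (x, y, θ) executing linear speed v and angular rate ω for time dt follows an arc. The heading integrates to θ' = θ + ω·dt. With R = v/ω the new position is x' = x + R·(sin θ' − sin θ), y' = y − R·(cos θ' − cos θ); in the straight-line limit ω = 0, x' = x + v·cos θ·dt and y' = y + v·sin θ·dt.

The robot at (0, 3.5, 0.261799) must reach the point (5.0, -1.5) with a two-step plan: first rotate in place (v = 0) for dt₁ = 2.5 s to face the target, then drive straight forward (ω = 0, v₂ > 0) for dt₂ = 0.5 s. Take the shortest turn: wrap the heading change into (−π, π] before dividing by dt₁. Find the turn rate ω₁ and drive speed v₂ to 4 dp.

ω₁ = -0.4189, v₂ = 14.1421

heading to target = atan2(-1.5−3.5, 5−0) = -0.7854
Δθ = wrap(-0.7854 − 0.2618) = -1.0472; ω₁ = Δθ/dt₁ = -0.4189
distance = √((5−0)² + (-1.5−3.5)²) = 7.0711; v₂ = distance/dt₂ = 14.1421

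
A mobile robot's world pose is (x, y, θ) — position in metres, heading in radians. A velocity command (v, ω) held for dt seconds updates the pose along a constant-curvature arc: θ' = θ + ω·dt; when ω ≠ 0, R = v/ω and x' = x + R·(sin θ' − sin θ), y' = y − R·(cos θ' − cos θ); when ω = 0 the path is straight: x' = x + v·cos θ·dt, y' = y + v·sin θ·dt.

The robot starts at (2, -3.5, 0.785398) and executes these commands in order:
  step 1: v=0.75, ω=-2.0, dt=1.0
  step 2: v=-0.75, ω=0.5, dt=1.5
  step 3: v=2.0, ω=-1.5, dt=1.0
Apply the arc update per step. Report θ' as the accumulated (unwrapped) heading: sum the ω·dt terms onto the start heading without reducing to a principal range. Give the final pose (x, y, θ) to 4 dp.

step 1: θ'=-1.2146 (R=-0.3750) → pose (2.6166, -3.6344, -1.2146)
step 2: θ'=-0.4646 (R=-1.5000) → pose (1.8829, -2.8165, -0.4646)
step 3: θ'=-1.9646 (R=-1.3333) → pose (2.5167, -4.5201, -1.9646)

(2.5167, -4.5201, -1.9646)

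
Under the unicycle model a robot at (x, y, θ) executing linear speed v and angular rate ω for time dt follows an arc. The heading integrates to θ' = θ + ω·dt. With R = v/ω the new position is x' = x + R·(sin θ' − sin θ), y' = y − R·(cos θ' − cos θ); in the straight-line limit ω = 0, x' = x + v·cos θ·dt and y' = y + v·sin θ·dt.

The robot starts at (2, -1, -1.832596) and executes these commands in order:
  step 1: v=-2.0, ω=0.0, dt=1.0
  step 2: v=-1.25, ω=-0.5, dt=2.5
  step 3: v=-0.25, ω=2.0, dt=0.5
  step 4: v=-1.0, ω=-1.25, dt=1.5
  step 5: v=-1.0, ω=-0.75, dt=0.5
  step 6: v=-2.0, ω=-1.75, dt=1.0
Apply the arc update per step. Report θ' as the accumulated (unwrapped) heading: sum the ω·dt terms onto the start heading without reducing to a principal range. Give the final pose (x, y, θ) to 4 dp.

step 1: θ'=-1.8326 (straight) → pose (2.5176, 0.9319, -1.8326)
step 2: θ'=-3.0826 (R=2.5000) → pose (4.7850, 2.7805, -3.0826)
step 3: θ'=-2.0826 (R=-0.1250) → pose (4.8867, 2.8440, -2.0826)
step 4: θ'=-3.9576 (R=0.8000) → pose (6.1669, 3.0003, -3.9576)
step 5: θ'=-4.3326 (R=1.3333) → pose (6.4340, 2.5811, -4.3326)
step 6: θ'=-6.0826 (R=1.1429) → pose (5.6003, 1.0375, -6.0826)

(5.6003, 1.0375, -6.0826)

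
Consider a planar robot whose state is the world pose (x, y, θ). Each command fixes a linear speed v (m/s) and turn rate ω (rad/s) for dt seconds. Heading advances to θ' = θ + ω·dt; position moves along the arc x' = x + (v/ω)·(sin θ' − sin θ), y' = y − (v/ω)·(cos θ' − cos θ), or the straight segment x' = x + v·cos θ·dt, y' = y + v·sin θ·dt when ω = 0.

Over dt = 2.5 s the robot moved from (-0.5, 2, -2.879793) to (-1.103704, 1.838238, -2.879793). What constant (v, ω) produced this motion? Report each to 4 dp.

Δθ = -2.879793 − -2.879793 = 0.000000
ω = Δθ/dt = 0.000000/2.5 = 0.0000
ω = 0 → v = (Δx·cos θ + Δy·sin θ)/dt = 0.2500

v = 0.2500, ω = 0.0000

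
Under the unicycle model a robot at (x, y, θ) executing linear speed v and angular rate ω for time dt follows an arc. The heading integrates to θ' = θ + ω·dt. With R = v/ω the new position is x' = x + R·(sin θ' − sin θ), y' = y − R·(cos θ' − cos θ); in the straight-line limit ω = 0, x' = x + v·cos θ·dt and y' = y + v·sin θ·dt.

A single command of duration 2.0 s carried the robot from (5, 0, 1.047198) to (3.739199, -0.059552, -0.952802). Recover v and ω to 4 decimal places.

v = -0.7500, ω = -1.0000

Δθ = -0.952802 − 1.047198 = -2.000000
ω = Δθ/dt = -2.000000/2.0 = -1.0000
R = Δx/(sin θ' − sin θ) = 0.7500
v = R·ω = 0.7500·-1.0000 = -0.7500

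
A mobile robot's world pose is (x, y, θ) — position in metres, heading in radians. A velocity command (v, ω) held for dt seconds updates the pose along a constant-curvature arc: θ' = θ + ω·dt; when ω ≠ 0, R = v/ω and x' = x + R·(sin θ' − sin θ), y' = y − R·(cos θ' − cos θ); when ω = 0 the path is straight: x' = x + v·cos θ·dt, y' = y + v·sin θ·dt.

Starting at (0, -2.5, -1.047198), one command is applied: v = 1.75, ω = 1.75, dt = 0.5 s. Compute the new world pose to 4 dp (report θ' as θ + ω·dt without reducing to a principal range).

(0.6947, -2.9852, -0.1722)

θ' = -1.0472 + 1.75·0.5 = -0.1722
R = v/ω = 1.75/1.75 = 1.0000
x' = 0 + 1.0000·(sin -0.1722 − sin -1.0472) = 0.6947
y' = -2.5 − 1.0000·(cos -0.1722 − cos -1.0472) = -2.9852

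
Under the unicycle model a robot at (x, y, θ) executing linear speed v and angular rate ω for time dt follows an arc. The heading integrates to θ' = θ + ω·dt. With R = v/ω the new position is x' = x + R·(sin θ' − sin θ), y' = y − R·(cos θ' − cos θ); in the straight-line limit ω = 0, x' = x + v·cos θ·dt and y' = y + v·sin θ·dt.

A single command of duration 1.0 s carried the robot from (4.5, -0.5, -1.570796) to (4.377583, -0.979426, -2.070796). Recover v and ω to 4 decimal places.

v = 0.5000, ω = -0.5000

Δθ = -2.070796 − -1.570796 = -0.500000
ω = Δθ/dt = -0.500000/1.0 = -0.5000
R = −Δy/(cos θ' − cos θ) = -1.0000
v = R·ω = -1.0000·-0.5000 = 0.5000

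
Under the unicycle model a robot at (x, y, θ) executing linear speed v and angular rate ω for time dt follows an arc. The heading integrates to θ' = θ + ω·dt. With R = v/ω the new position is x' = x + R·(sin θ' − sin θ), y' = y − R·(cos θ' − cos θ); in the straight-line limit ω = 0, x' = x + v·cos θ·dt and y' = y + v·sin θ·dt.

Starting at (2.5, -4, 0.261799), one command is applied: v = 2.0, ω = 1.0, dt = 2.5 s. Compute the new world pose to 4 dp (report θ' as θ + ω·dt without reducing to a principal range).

θ' = 0.2618 + 1.0·2.5 = 2.7618
R = v/ω = 2.0/1.0 = 2.0000
x' = 2.5 + 2.0000·(sin 2.7618 − sin 0.2618) = 2.7238
y' = -4 − 2.0000·(cos 2.7618 − cos 0.2618) = -0.2107

(2.7238, -0.2107, 2.7618)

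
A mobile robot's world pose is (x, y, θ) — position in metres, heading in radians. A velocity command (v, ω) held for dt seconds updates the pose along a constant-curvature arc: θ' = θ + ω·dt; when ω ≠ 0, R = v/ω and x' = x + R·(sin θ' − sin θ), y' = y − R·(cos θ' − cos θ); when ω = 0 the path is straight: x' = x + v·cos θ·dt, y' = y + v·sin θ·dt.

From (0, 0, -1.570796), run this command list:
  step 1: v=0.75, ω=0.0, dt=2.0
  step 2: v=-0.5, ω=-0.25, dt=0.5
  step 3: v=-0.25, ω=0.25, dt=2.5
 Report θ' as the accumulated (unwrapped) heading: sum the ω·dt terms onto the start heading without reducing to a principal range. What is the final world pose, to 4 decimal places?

(-0.0990, -0.6466, -1.0708)

step 1: θ'=-1.5708 (straight) → pose (0.0000, -1.5000, -1.5708)
step 2: θ'=-1.6958 (R=2.0000) → pose (0.0156, -1.2507, -1.6958)
step 3: θ'=-1.0708 (R=-1.0000) → pose (-0.0990, -0.6466, -1.0708)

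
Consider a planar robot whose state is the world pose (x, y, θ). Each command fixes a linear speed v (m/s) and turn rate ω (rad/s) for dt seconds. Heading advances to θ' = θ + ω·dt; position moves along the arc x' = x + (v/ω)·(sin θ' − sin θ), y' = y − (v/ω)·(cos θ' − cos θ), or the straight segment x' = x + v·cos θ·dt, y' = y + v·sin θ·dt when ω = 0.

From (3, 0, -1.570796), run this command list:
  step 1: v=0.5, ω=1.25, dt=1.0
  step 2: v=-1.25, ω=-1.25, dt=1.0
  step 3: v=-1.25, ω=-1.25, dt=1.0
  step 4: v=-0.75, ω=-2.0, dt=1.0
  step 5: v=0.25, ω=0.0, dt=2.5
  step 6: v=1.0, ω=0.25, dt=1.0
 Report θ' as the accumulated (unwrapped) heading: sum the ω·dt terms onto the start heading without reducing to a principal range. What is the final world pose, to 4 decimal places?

step 1: θ'=-0.3208 (R=0.4000) → pose (3.2739, -0.3796, -0.3208)
step 2: θ'=-1.5708 (R=1.0000) → pose (2.5892, 0.5694, -1.5708)
step 3: θ'=-2.8208 (R=1.0000) → pose (3.2739, 1.5184, -2.8208)
step 4: θ'=-4.8208 (R=0.3750) → pose (3.7649, 1.1219, -4.8208)
step 5: θ'=-4.8208 (straight) → pose (3.8325, 1.7433, -4.8208)
step 6: θ'=-4.5708 (R=4.0000) → pose (3.8160, 2.7405, -4.5708)

(3.8160, 2.7405, -4.5708)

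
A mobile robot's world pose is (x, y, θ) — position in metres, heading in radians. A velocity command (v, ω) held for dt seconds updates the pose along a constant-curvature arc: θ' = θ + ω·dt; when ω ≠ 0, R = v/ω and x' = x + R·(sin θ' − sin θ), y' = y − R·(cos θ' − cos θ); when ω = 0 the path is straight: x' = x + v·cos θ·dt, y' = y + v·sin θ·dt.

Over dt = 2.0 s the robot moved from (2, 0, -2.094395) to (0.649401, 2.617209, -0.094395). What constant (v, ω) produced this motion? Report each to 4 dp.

v = -1.7500, ω = 1.0000

Δθ = -0.094395 − -2.094395 = 2.000000
ω = Δθ/dt = 2.000000/2.0 = 1.0000
R = −Δy/(cos θ' − cos θ) = -1.7500
v = R·ω = -1.7500·1.0000 = -1.7500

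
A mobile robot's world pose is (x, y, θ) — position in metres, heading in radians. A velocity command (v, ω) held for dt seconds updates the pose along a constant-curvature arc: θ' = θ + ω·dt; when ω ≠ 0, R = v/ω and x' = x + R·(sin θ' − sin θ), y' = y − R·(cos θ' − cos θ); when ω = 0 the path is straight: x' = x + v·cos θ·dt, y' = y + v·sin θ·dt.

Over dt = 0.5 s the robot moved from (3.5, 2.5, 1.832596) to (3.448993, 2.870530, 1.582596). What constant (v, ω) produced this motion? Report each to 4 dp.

v = 0.7500, ω = -0.5000

Δθ = 1.582596 − 1.832596 = -0.250000
ω = Δθ/dt = -0.250000/0.5 = -0.5000
R = −Δy/(cos θ' − cos θ) = -1.5000
v = R·ω = -1.5000·-0.5000 = 0.7500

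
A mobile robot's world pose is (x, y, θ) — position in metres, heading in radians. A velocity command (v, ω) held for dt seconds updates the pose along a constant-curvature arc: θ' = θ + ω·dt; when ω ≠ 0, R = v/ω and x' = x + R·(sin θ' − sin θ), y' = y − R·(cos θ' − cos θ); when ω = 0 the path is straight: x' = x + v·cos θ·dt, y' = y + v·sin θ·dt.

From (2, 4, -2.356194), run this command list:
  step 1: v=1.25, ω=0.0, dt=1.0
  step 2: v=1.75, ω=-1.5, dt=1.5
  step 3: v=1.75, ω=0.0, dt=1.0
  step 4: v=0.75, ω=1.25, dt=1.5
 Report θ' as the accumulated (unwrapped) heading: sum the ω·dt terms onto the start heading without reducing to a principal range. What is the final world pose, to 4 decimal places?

(-1.8904, 6.0441, -2.7312)

step 1: θ'=-2.3562 (straight) → pose (1.1161, 3.1161, -2.3562)
step 2: θ'=-4.6062 (R=-1.1667) → pose (-0.8689, 3.8174, -4.6062)
step 3: θ'=-4.6062 (straight) → pose (-1.0544, 5.5576, -4.6062)
step 4: θ'=-2.7312 (R=0.6000) → pose (-1.8904, 6.0441, -2.7312)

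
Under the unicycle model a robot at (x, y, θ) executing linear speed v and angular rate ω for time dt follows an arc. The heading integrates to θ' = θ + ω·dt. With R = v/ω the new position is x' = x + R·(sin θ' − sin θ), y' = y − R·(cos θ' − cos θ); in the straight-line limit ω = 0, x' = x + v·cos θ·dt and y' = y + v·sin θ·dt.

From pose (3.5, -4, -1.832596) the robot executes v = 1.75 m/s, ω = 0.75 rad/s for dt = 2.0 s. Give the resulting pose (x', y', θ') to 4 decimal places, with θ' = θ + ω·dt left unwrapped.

(4.9920, -6.8094, -0.3326)

θ' = -1.8326 + 0.75·2.0 = -0.3326
R = v/ω = 1.75/0.75 = 2.3333
x' = 3.5 + 2.3333·(sin -0.3326 − sin -1.8326) = 4.9920
y' = -4 − 2.3333·(cos -0.3326 − cos -1.8326) = -6.8094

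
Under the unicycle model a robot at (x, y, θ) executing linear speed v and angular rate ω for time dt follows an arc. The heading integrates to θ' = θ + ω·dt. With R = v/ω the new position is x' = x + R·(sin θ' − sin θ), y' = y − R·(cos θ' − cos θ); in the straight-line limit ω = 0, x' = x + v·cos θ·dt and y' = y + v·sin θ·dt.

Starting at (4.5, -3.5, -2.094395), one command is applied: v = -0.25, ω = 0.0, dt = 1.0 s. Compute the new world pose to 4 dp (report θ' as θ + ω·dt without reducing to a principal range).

(4.6250, -3.2835, -2.0944)

θ' = -2.0944 + 0.0·1.0 = -2.0944
ω = 0 → straight: x' = 4.5 + -0.25·cos(-2.0944)·1.0 = 4.6250
y' = -3.5 + -0.25·sin(-2.0944)·1.0 = -3.2835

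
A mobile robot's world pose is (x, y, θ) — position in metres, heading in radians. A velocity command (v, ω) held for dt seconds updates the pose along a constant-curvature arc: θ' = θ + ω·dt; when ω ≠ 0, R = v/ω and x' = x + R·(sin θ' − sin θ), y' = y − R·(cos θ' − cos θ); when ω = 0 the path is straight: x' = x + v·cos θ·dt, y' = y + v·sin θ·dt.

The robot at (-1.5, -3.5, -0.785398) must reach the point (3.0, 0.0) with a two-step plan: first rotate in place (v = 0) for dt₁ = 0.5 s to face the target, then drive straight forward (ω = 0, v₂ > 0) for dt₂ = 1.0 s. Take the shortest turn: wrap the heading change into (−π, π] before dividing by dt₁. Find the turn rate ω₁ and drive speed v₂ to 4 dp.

heading to target = atan2(0−-3.5, 3−-1.5) = 0.6610
Δθ = wrap(0.6610 − -0.7854) = 1.4464; ω₁ = Δθ/dt₁ = 2.8929
distance = √((3−-1.5)² + (0−-3.5)²) = 5.7009; v₂ = distance/dt₂ = 5.7009

ω₁ = 2.8929, v₂ = 5.7009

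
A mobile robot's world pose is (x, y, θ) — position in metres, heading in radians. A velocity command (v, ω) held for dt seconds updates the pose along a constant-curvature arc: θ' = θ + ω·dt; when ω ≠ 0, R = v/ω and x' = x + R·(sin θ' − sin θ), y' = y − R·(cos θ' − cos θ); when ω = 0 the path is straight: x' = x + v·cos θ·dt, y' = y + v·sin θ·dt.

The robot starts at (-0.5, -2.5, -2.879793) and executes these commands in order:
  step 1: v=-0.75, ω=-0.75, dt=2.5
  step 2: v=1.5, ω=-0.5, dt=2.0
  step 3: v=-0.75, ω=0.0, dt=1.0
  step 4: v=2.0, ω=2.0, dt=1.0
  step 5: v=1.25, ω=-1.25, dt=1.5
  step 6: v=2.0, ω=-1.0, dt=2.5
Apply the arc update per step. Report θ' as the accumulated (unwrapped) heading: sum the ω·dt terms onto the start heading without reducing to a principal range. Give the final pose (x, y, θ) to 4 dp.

step 1: θ'=-4.7548 (R=1.0000) → pose (0.7579, -3.5083, -4.7548)
step 2: θ'=-5.7548 (R=-3.0000) → pose (2.2428, -1.0446, -5.7548)
step 3: θ'=-5.7548 (straight) → pose (1.5951, -1.4227, -5.7548)
step 4: θ'=-3.7548 (R=1.0000) → pose (1.6664, 0.2587, -3.7548)
step 5: θ'=-5.6298 (R=-1.0000) → pose (1.6340, 1.8705, -5.6298)
step 6: θ'=-8.1298 (R=-2.0000) → pose (4.7742, -0.2622, -8.1298)

(4.7742, -0.2622, -8.1298)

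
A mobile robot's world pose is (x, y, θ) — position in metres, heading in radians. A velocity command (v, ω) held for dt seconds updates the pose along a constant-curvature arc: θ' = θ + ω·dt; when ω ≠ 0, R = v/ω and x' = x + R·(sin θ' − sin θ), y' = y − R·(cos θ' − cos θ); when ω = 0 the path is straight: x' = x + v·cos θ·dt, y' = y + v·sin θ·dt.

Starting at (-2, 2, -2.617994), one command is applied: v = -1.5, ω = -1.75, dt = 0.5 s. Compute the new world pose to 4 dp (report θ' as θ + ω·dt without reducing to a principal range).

(-1.2764, 2.0625, -3.4930)

θ' = -2.6180 + -1.75·0.5 = -3.4930
R = v/ω = -1.5/-1.75 = 0.8571
x' = -2 + 0.8571·(sin -3.4930 − sin -2.6180) = -1.2764
y' = 2 − 0.8571·(cos -3.4930 − cos -2.6180) = 2.0625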